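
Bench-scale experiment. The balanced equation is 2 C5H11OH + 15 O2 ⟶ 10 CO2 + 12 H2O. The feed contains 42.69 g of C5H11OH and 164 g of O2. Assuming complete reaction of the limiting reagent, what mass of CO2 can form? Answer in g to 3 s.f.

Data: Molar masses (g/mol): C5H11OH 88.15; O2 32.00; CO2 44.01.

107 g

n(C5H11OH) = 42.69 / 88.15 = 0.4843 mol
n(O2) = 164.0 / 32.00 = 5.125 mol
n/ν for C5H11OH = 0.4843/2 = 0.2422
n/ν for O2 = 5.125/15 = 0.3417
Smallest n/ν is C5H11OH → limiting reagent.
n(CO2) = (10/2) × 0.4843 = 2.422 mol
mass = 2.422 × 44.01 = 106.6 g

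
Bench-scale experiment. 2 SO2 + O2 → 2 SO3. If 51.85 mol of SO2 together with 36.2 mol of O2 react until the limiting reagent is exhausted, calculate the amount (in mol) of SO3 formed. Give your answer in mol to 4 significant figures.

51.85 mol

n(SO2) = 51.85 mol
n(O2) = 36.20 mol
n/ν for SO2 = 51.85/2 = 25.93
n/ν for O2 = 36.20/1 = 36.20
Smallest n/ν is SO2 → limiting reagent.
n(SO3) = (2/2) × 51.85 = 51.85 mol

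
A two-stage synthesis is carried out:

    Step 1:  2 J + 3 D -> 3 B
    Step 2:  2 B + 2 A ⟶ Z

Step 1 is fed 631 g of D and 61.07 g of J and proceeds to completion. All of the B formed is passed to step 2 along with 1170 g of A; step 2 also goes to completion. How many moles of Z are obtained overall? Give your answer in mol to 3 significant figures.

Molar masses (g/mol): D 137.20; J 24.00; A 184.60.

1.91 mol

Step 1:
n(D) = 631.0 / 137.20 = 4.599 mol
n(J) = 61.07 / 24.00 = 2.545 mol
n/ν for D = 4.599/3 = 1.533
n/ν for J = 2.545/2 = 1.273
Smallest n/ν is J → limiting reagent.
n(B) produced = (3/2) × 2.545 = 3.818 mol
Step 2:
n(B) available = 3.818 mol
n(A) = 1170 / 184.60 = 6.338 mol
n/ν for B = 3.818/2 = 1.909
n/ν for A = 6.338/2 = 3.169
Smallest n/ν is B → limiting reagent.
n(Z) = (1/2) × 3.818 = 1.909 mol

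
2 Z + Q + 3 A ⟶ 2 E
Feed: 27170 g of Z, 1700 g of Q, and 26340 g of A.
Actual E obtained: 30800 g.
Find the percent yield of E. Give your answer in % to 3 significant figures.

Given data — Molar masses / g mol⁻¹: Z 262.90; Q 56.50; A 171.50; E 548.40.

n(Z) = 27170 / 262.90 = 103.3 mol
n(Q) = 1700 / 56.50 = 30.09 mol
n(A) = 26340 / 171.50 = 153.6 mol
n/ν for Z = 103.3/2 = 51.65
n/ν for Q = 30.09/1 = 30.09
n/ν for A = 153.6/3 = 51.20
Smallest n/ν is Q → limiting reagent.
theoretical n(E) = (2/1) × 30.09 = 60.18 mol → 33000 g
% yield = 30800 / 33000 × 100 = 93.33 %

93.3 %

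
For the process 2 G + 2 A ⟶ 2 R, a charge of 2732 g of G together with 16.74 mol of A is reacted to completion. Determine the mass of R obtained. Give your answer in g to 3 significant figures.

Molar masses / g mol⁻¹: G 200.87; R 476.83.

n(G) = 2732 / 200.87 = 13.60 mol
n(A) = 16.74 mol
n/ν for G = 13.60/2 = 6.800
n/ν for A = 16.74/2 = 8.370
Smallest n/ν is G → limiting reagent.
n(R) = (2/2) × 13.60 = 13.60 mol
mass = 13.60 × 476.83 = 6485 g

6490 g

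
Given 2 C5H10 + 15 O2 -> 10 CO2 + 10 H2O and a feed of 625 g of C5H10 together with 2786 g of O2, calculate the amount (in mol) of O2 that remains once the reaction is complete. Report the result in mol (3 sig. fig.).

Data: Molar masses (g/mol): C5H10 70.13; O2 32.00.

20.2 mol

n(C5H10) = 625.0 / 70.13 = 8.912 mol
n(O2) = 2786 / 32.00 = 87.06 mol
n/ν → C5H10: 4.456, O2: 5.804; C5H10 is limiting.
O2 consumed = (15/2) × 8.912 = 66.84 mol
O2 remaining = 87.06 − 66.84 = 20.22 mol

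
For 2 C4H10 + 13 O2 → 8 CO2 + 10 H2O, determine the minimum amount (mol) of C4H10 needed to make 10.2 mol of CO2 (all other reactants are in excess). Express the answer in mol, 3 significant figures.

2.55 mol

n(CO2) = 10.20 mol
n(C4H10) = (2/8) × 10.20 = 2.550 mol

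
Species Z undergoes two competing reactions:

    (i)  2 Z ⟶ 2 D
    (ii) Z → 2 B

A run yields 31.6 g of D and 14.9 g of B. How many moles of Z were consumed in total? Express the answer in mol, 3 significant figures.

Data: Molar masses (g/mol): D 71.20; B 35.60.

n(D) = 31.6 / 71.20 = 0.4438 mol
n(B) = 14.9 / 35.60 = 0.4185 mol
n(Z) via (i) = (2/2)×0.4438 = 0.4438 mol
n(Z) via (ii) = (1/2)×0.4185 = 0.2093 mol
total n(Z) = 0.4438 + 0.2093 = 0.6531 mol

0.653 mol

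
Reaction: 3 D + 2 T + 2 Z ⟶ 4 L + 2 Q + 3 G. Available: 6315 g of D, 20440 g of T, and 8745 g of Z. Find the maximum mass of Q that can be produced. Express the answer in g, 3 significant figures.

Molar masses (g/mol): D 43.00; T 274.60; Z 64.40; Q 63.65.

n(D) = 6315 / 43.00 = 146.9 mol
n(T) = 20440 / 274.60 = 74.44 mol
n(Z) = 8745 / 64.40 = 135.8 mol
n/ν for D = 146.9/3 = 48.97
n/ν for T = 74.44/2 = 37.22
n/ν for Z = 135.8/2 = 67.90
Smallest n/ν is T → limiting reagent.
n(Q) = (2/2) × 74.44 = 74.44 mol
mass = 74.44 × 63.65 = 4738 g

4740 g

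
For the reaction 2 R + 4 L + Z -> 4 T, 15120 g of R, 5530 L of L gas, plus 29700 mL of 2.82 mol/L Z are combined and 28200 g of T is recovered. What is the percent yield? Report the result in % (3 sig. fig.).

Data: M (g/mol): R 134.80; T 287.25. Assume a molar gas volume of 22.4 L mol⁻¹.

n(R) = 15120 / 134.80 = 112.2 mol
n(L) = 5530 / 22.4 = 246.9 mol
n(Z) = 2.82 × 29700/1000 = 83.75 mol
n/ν → R: 56.10, L: 61.73, Z: 83.75; R is limiting.
theoretical n(T) = (4/2) × 112.2 = 224.4 mol → 64460 g
% yield = 28200 / 64460 × 100 = 43.75 %

43.8 %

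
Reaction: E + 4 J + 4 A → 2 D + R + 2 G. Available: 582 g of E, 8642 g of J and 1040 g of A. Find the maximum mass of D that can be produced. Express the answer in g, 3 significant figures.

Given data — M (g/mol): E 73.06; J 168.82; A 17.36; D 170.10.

n(E) = 582.0 / 73.06 = 7.966 mol
n(J) = 8642 / 168.82 = 51.19 mol
n(A) = 1040 / 17.36 = 59.91 mol
n/ν for E = 7.966/1 = 7.966
n/ν for J = 51.19/4 = 12.80
n/ν for A = 59.91/4 = 14.98
Smallest n/ν is E → limiting reagent.
n(D) = (2/1) × 7.966 = 15.93 mol
mass = 15.93 × 170.10 = 2710 g

2710 g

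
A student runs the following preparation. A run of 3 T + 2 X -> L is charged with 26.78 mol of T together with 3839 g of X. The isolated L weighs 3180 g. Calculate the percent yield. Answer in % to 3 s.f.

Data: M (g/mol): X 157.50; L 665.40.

53.5 %

n(T) = 26.78 mol
n(X) = 3839 / 157.50 = 24.37 mol
n/ν for T = 26.78/3 = 8.927
n/ν for X = 24.37/2 = 12.19
Smallest n/ν is T → limiting reagent.
theoretical n(L) = (1/3) × 26.78 = 8.927 mol → 5940 g
% yield = 3180 / 5940 × 100 = 53.54 %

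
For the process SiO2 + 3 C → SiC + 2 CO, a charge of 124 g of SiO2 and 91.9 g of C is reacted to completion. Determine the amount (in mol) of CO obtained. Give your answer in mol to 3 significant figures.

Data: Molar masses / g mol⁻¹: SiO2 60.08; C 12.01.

n(SiO2) = 124.0 / 60.08 = 2.064 mol
n(C) = 91.90 / 12.01 = 7.652 mol
n/ν for SiO2 = 2.064/1 = 2.064
n/ν for C = 7.652/3 = 2.551
Smallest n/ν is SiO2 → limiting reagent.
n(CO) = (2/1) × 2.064 = 4.128 mol

4.13 mol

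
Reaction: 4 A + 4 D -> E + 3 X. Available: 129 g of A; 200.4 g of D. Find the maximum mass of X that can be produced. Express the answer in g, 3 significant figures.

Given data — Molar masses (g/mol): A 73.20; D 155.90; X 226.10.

n(A) = 129.0 / 73.20 = 1.762 mol
n(D) = 200.4 / 155.90 = 1.285 mol
n/ν for A = 1.762/4 = 0.4405
n/ν for D = 1.285/4 = 0.3213
Smallest n/ν is D → limiting reagent.
n(X) = (3/4) × 1.285 = 0.9638 mol
mass = 0.9638 × 226.10 = 217.9 g

218 g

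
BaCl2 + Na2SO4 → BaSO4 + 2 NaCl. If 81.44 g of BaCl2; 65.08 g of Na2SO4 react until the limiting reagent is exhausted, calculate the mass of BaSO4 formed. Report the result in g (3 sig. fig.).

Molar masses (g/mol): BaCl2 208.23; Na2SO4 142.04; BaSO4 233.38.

91.3 g

n(BaCl2) = 81.44 / 208.23 = 0.3911 mol
n(Na2SO4) = 65.08 / 142.04 = 0.4582 mol
n/ν → BaCl2: 0.3911, Na2SO4: 0.4582; BaCl2 is limiting.
n(BaSO4) = (1/1) × 0.3911 = 0.3911 mol
mass = 0.3911 × 233.38 = 91.27 g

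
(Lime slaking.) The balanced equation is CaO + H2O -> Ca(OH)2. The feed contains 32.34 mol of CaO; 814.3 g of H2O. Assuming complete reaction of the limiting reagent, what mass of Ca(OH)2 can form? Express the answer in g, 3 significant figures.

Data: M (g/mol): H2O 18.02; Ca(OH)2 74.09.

n(CaO) = 32.34 mol
n(H2O) = 814.3 / 18.02 = 45.19 mol
n/ν → CaO: 32.34, H2O: 45.19; CaO is limiting.
n(Ca(OH)2) = (1/1) × 32.34 = 32.34 mol
mass = 32.34 × 74.09 = 2396 g

2400 g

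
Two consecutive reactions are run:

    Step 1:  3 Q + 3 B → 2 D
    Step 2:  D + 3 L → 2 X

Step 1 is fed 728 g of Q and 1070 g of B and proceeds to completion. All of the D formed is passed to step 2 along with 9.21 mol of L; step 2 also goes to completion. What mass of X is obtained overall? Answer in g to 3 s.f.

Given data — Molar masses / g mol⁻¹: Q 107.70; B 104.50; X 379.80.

2330 g

Step 1:
n(Q) = 728.0 / 107.70 = 6.760 mol
n(B) = 1070 / 104.50 = 10.24 mol
n/ν → Q: 2.253, B: 3.413; Q is limiting.
n(D) produced = (2/3) × 6.760 = 4.507 mol
Step 2:
n(D) available = 4.507 mol
n(L) = 9.210 mol
n/ν → D: 4.507, L: 3.070; L is limiting.
n(X) = (2/3) × 9.210 = 6.140 mol
mass = 6.140 × 379.80 = 2332 g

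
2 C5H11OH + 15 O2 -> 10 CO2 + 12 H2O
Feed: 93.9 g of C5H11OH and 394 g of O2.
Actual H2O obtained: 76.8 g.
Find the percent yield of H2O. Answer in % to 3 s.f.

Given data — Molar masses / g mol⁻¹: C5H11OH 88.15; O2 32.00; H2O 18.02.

66.7 %

n(C5H11OH) = 93.90 / 88.15 = 1.065 mol
n(O2) = 394.0 / 32.00 = 12.31 mol
n/ν for C5H11OH = 1.065/2 = 0.5325
n/ν for O2 = 12.31/15 = 0.8207
Smallest n/ν is C5H11OH → limiting reagent.
theoretical n(H2O) = (12/2) × 1.065 = 6.390 mol → 115.1 g
% yield = 76.8 / 115.1 × 100 = 66.72 %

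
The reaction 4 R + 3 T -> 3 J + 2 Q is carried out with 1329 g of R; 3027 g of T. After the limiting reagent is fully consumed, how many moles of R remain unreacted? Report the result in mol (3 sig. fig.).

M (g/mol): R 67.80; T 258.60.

n(R) = 1329 / 67.80 = 19.60 mol
n(T) = 3027 / 258.60 = 11.71 mol
n/ν for R = 19.60/4 = 4.900
n/ν for T = 11.71/3 = 3.903
Smallest n/ν is T → limiting reagent.
R consumed = (4/3) × 11.71 = 15.61 mol
R remaining = 19.60 − 15.61 = 3.990 mol

3.99 mol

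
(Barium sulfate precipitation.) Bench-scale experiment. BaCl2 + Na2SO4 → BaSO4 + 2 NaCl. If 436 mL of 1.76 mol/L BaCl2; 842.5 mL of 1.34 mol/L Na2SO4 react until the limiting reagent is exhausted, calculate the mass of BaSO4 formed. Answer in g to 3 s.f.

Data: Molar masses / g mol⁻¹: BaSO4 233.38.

n(BaCl2) = 1.76 × 436.0/1000 = 0.7674 mol
n(Na2SO4) = 1.34 × 842.5/1000 = 1.129 mol
n/ν for BaCl2 = 0.7674/1 = 0.7674
n/ν for Na2SO4 = 1.129/1 = 1.129
Smallest n/ν is BaCl2 → limiting reagent.
n(BaSO4) = (1/1) × 0.7674 = 0.7674 mol
mass = 0.7674 × 233.38 = 179.1 g

179 g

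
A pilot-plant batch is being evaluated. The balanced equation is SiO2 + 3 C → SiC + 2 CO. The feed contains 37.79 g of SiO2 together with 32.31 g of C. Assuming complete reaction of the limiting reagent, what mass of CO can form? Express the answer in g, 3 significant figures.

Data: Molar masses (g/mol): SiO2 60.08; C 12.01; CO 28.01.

n(SiO2) = 37.79 / 60.08 = 0.6290 mol
n(C) = 32.31 / 12.01 = 2.690 mol
n/ν for SiO2 = 0.6290/1 = 0.6290
n/ν for C = 2.690/3 = 0.8967
Smallest n/ν is SiO2 → limiting reagent.
n(CO) = (2/1) × 0.6290 = 1.258 mol
mass = 1.258 × 28.01 = 35.24 g

35.2 g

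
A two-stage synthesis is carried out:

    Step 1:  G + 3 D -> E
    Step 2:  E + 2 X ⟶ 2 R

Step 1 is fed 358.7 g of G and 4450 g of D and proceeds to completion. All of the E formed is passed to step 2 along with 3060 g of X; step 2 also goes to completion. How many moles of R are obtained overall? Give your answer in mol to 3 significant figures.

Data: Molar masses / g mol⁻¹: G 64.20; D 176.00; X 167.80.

Step 1:
n(G) = 358.7 / 64.20 = 5.587 mol
n(D) = 4450 / 176.00 = 25.28 mol
n/ν for G = 5.587/1 = 5.587
n/ν for D = 25.28/3 = 8.427
Smallest n/ν is G → limiting reagent.
n(E) produced = (1/1) × 5.587 = 5.587 mol
Step 2:
n(E) available = 5.587 mol
n(X) = 3060 / 167.80 = 18.24 mol
n/ν for E = 5.587/1 = 5.587
n/ν for X = 18.24/2 = 9.120
Smallest n/ν is E → limiting reagent.
n(R) = (2/1) × 5.587 = 11.17 mol

11.2 mol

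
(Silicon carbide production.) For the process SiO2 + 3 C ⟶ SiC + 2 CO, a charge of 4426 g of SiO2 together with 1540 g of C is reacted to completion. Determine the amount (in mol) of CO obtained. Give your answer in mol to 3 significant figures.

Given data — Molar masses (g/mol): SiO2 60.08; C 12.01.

n(SiO2) = 4426 / 60.08 = 73.67 mol
n(C) = 1540 / 12.01 = 128.2 mol
n/ν for SiO2 = 73.67/1 = 73.67
n/ν for C = 128.2/3 = 42.73
Smallest n/ν is C → limiting reagent.
n(CO) = (2/3) × 128.2 = 85.47 mol

85.5 mol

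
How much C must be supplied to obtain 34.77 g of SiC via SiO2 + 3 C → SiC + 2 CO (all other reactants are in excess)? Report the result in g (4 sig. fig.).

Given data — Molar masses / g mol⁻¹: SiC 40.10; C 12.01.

n(SiC) = 34.77 / 40.10 = 0.8671 mol
n(C) = (3/1) × 0.8671 = 2.601 mol
mass = 2.601 × 12.01 = 31.24 g

31.24 g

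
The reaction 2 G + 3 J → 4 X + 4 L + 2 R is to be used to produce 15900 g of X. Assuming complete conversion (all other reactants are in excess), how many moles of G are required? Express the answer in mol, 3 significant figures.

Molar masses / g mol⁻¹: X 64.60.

123 mol

n(X) = 15900 / 64.60 = 246.1 mol
n(G) = (2/4) × 246.1 = 123.1 mol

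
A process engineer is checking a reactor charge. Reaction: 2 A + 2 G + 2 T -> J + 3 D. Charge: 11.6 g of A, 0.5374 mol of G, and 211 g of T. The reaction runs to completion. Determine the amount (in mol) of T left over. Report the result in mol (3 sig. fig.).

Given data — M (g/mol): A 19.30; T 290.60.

0.189 mol

n(A) = 11.60 / 19.30 = 0.6010 mol
n(G) = 0.5374 mol
n(T) = 211.0 / 290.60 = 0.7261 mol
n/ν for A = 0.6010/2 = 0.3005
n/ν for G = 0.5374/2 = 0.2687
n/ν for T = 0.7261/2 = 0.3631
Smallest n/ν is G → limiting reagent.
T consumed = (2/2) × 0.5374 = 0.5374 mol
T remaining = 0.7261 − 0.5374 = 0.1887 mol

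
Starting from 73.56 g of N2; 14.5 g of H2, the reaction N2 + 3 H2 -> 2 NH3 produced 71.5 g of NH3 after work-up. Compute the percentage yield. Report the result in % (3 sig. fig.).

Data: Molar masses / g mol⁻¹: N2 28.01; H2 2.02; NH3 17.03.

87.7 %

n(N2) = 73.56 / 28.01 = 2.626 mol
n(H2) = 14.50 / 2.02 = 7.178 mol
n/ν for N2 = 2.626/1 = 2.626
n/ν for H2 = 7.178/3 = 2.393
Smallest n/ν is H2 → limiting reagent.
theoretical n(NH3) = (2/3) × 7.178 = 4.785 mol → 81.49 g
% yield = 71.5 / 81.49 × 100 = 87.74 %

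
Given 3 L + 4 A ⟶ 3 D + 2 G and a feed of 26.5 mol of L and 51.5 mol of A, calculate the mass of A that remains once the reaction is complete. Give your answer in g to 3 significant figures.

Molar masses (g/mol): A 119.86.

1940 g

n(L) = 26.50 mol
n(A) = 51.50 mol
n/ν for L = 26.50/3 = 8.833
n/ν for A = 51.50/4 = 12.88
Smallest n/ν is L → limiting reagent.
A consumed = (4/3) × 26.50 = 35.33 mol
A remaining = 51.50 − 35.33 = 16.17 mol
mass = 16.17 × 119.86 = 1938 g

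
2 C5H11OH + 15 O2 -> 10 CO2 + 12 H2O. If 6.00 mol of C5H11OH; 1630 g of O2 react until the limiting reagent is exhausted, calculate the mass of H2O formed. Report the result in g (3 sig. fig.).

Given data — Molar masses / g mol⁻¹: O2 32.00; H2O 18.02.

649 g

n(C5H11OH) = 6.000 mol
n(O2) = 1630 / 32.00 = 50.94 mol
n/ν → C5H11OH: 3.000, O2: 3.396; C5H11OH is limiting.
n(H2O) = (12/2) × 6.000 = 36.00 mol
mass = 36.00 × 18.02 = 648.7 g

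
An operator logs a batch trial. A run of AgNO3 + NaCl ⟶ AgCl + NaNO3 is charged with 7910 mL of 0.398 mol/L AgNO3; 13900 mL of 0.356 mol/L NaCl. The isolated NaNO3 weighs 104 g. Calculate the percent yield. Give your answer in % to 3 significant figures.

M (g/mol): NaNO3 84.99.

38.9 %

n(AgNO3) = 0.398 × 7910/1000 = 3.148 mol
n(NaCl) = 0.356 × 13900/1000 = 4.948 mol
n/ν for AgNO3 = 3.148/1 = 3.148
n/ν for NaCl = 4.948/1 = 4.948
Smallest n/ν is AgNO3 → limiting reagent.
theoretical n(NaNO3) = (1/1) × 3.148 = 3.148 mol → 267.5 g
% yield = 104 / 267.5 × 100 = 38.88 %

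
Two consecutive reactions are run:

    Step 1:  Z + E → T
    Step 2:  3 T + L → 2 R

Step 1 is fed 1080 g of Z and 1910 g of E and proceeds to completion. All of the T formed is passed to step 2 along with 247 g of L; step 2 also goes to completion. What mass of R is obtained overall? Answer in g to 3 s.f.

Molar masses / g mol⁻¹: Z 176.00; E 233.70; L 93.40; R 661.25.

Step 1:
n(Z) = 1080 / 176.00 = 6.136 mol
n(E) = 1910 / 233.70 = 8.173 mol
n/ν for Z = 6.136/1 = 6.136
n/ν for E = 8.173/1 = 8.173
Smallest n/ν is Z → limiting reagent.
n(T) produced = (1/1) × 6.136 = 6.136 mol
Step 2:
n(T) available = 6.136 mol
n(L) = 247.0 / 93.40 = 2.645 mol
n/ν for T = 6.136/3 = 2.045
n/ν for L = 2.645/1 = 2.645
Smallest n/ν is T → limiting reagent.
n(R) = (2/3) × 6.136 = 4.091 mol
mass = 4.091 × 661.25 = 2705 g

2710 g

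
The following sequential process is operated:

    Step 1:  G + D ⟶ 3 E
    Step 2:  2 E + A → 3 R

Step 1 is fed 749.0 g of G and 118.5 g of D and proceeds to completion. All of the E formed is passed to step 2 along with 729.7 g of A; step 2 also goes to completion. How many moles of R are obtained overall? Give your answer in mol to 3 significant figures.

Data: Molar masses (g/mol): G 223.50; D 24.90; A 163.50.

Step 1:
n(G) = 749.0 / 223.50 = 3.351 mol
n(D) = 118.5 / 24.90 = 4.759 mol
n/ν for G = 3.351/1 = 3.351
n/ν for D = 4.759/1 = 4.759
Smallest n/ν is G → limiting reagent.
n(E) produced = (3/1) × 3.351 = 10.05 mol
Step 2:
n(E) available = 10.05 mol
n(A) = 729.7 / 163.50 = 4.463 mol
n/ν for E = 10.05/2 = 5.025
n/ν for A = 4.463/1 = 4.463
Smallest n/ν is A → limiting reagent.
n(R) = (3/1) × 4.463 = 13.39 mol

13.4 mol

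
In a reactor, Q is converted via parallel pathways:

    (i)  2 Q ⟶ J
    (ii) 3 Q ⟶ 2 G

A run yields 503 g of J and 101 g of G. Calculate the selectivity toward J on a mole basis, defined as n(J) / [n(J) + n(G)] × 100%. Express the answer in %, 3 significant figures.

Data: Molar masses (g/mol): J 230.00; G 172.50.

n(J) = 503 / 230.00 = 2.187 mol
n(G) = 101 / 172.50 = 0.5855 mol
selectivity = 2.187/(2.187+0.5855) × 100 = 78.88 %

78.9 %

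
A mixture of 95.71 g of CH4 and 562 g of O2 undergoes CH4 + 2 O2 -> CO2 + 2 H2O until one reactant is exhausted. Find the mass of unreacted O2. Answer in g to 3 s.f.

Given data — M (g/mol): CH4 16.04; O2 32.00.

n(CH4) = 95.71 / 16.04 = 5.967 mol
n(O2) = 562.0 / 32.00 = 17.56 mol
n/ν → CH4: 5.967, O2: 8.780; CH4 is limiting.
O2 consumed = (2/1) × 5.967 = 11.93 mol
O2 remaining = 17.56 − 11.93 = 5.630 mol
mass = 5.630 × 32.00 = 180.2 g

180 g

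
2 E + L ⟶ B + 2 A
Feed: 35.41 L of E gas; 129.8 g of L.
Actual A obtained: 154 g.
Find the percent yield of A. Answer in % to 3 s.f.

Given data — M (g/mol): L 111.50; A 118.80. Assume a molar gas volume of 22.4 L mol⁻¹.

n(E) = 35.41 / 22.4 = 1.581 mol
n(L) = 129.8 / 111.50 = 1.164 mol
n/ν → E: 0.7905, L: 1.164; E is limiting.
theoretical n(A) = (2/2) × 1.581 = 1.581 mol → 187.8 g
% yield = 154 / 187.8 × 100 = 82.00 %

82.0 %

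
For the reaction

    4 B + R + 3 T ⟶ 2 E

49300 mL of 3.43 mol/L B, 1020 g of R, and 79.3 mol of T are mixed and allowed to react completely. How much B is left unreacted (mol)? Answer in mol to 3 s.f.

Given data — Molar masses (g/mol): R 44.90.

78.2 mol

n(B) = 3.43 × 49300/1000 = 169.1 mol
n(R) = 1020 / 44.90 = 22.72 mol
n(T) = 79.30 mol
n/ν → B: 42.28, R: 22.72, T: 26.43; R is limiting.
B consumed = (4/1) × 22.72 = 90.88 mol
B remaining = 169.1 − 90.88 = 78.22 mol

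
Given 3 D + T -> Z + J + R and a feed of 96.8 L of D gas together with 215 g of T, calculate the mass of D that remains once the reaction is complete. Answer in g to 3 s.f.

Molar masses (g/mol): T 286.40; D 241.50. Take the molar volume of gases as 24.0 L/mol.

430 g

n(D) = 96.80 / 24.0 = 4.033 mol
n(T) = 215.0 / 286.40 = 0.7507 mol
n/ν for D = 4.033/3 = 1.344
n/ν for T = 0.7507/1 = 0.7507
Smallest n/ν is T → limiting reagent.
D consumed = (3/1) × 0.7507 = 2.252 mol
D remaining = 4.033 − 2.252 = 1.781 mol
mass = 1.781 × 241.50 = 430.1 g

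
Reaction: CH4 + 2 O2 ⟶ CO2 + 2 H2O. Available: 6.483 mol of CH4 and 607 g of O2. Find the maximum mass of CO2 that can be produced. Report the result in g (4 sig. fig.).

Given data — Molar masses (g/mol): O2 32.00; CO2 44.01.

285.3 g

n(CH4) = 6.483 mol
n(O2) = 607.0 / 32.00 = 18.97 mol
n/ν for CH4 = 6.483/1 = 6.483
n/ν for O2 = 18.97/2 = 9.485
Smallest n/ν is CH4 → limiting reagent.
n(CO2) = (1/1) × 6.483 = 6.483 mol
mass = 6.483 × 44.01 = 285.3 g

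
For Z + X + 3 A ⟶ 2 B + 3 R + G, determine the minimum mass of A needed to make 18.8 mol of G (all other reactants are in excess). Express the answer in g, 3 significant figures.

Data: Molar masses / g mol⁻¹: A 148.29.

n(G) = 18.80 mol
n(A) = (3/1) × 18.80 = 56.40 mol
mass = 56.40 × 148.29 = 8364 g

8360 g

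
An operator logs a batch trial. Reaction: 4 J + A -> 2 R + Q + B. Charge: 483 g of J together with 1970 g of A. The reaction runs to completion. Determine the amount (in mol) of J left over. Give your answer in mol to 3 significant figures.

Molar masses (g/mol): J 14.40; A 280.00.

5.40 mol

n(J) = 483.0 / 14.40 = 33.54 mol
n(A) = 1970 / 280.00 = 7.036 mol
n/ν → J: 8.385, A: 7.036; A is limiting.
J consumed = (4/1) × 7.036 = 28.14 mol
J remaining = 33.54 − 28.14 = 5.400 mol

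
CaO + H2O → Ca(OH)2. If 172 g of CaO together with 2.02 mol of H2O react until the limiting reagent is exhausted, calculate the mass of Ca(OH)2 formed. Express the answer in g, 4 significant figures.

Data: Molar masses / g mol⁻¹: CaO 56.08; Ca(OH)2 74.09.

n(CaO) = 172.0 / 56.08 = 3.067 mol
n(H2O) = 2.020 mol
n/ν → CaO: 3.067, H2O: 2.020; H2O is limiting.
n(Ca(OH)2) = (1/1) × 2.020 = 2.020 mol
mass = 2.020 × 74.09 = 149.7 g

149.7 g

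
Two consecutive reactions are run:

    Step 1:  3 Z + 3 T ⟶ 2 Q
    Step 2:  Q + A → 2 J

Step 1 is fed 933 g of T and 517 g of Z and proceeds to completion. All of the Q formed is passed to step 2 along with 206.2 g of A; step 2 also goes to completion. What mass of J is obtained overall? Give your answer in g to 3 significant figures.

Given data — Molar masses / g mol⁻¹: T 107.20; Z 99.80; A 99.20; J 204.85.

852 g

Step 1:
n(T) = 933.0 / 107.20 = 8.703 mol
n(Z) = 517.0 / 99.80 = 5.180 mol
n/ν for T = 8.703/3 = 2.901
n/ν for Z = 5.180/3 = 1.727
Smallest n/ν is Z → limiting reagent.
n(Q) produced = (2/3) × 5.180 = 3.453 mol
Step 2:
n(Q) available = 3.453 mol
n(A) = 206.2 / 99.20 = 2.079 mol
n/ν for Q = 3.453/1 = 3.453
n/ν for A = 2.079/1 = 2.079
Smallest n/ν is A → limiting reagent.
n(J) = (2/1) × 2.079 = 4.158 mol
mass = 4.158 × 204.85 = 851.8 g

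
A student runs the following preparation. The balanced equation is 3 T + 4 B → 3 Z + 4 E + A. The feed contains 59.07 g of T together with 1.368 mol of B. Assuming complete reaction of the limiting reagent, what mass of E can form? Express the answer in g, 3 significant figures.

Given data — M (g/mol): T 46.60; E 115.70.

158 g

n(T) = 59.07 / 46.60 = 1.268 mol
n(B) = 1.368 mol
n/ν for T = 1.268/3 = 0.4227
n/ν for B = 1.368/4 = 0.3420
Smallest n/ν is B → limiting reagent.
n(E) = (4/4) × 1.368 = 1.368 mol
mass = 1.368 × 115.70 = 158.3 g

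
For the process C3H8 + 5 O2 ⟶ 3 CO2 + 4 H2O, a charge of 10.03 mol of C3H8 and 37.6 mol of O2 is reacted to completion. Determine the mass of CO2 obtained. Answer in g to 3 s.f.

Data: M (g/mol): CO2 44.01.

n(C3H8) = 10.03 mol
n(O2) = 37.60 mol
n/ν → C3H8: 10.03, O2: 7.520; O2 is limiting.
n(CO2) = (3/5) × 37.60 = 22.56 mol
mass = 22.56 × 44.01 = 992.9 g

993 g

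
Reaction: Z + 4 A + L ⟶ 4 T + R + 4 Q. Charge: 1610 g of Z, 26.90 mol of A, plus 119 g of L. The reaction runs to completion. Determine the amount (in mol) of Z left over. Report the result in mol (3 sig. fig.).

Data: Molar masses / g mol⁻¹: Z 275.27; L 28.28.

1.64 mol

n(Z) = 1610 / 275.27 = 5.849 mol
n(A) = 26.90 mol
n(L) = 119.0 / 28.28 = 4.208 mol
n/ν for Z = 5.849/1 = 5.849
n/ν for A = 26.90/4 = 6.725
n/ν for L = 4.208/1 = 4.208
Smallest n/ν is L → limiting reagent.
Z consumed = (1/1) × 4.208 = 4.208 mol
Z remaining = 5.849 − 4.208 = 1.641 mol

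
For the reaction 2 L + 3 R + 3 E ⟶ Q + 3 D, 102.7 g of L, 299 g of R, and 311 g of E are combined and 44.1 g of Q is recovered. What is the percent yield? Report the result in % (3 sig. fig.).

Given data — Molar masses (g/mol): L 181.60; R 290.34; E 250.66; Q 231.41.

n(L) = 102.7 / 181.60 = 0.5655 mol
n(R) = 299.0 / 290.34 = 1.030 mol
n(E) = 311.0 / 250.66 = 1.241 mol
n/ν → L: 0.2828, R: 0.3433, E: 0.4137; L is limiting.
theoretical n(Q) = (1/2) × 0.5655 = 0.2828 mol → 65.44 g
% yield = 44.1 / 65.44 × 100 = 67.39 %

67.4 %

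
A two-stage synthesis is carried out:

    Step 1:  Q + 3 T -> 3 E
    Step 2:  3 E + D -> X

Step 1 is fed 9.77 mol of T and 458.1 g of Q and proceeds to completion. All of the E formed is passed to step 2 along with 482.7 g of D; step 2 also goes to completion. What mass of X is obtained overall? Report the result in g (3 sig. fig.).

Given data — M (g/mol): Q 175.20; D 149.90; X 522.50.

Step 1:
n(T) = 9.770 mol
n(Q) = 458.1 / 175.20 = 2.615 mol
n/ν for T = 9.770/3 = 3.257
n/ν for Q = 2.615/1 = 2.615
Smallest n/ν is Q → limiting reagent.
n(E) produced = (3/1) × 2.615 = 7.845 mol
Step 2:
n(E) available = 7.845 mol
n(D) = 482.7 / 149.90 = 3.220 mol
n/ν for E = 7.845/3 = 2.615
n/ν for D = 3.220/1 = 3.220
Smallest n/ν is E → limiting reagent.
n(X) = (1/3) × 7.845 = 2.615 mol
mass = 2.615 × 522.50 = 1366 g

1370 g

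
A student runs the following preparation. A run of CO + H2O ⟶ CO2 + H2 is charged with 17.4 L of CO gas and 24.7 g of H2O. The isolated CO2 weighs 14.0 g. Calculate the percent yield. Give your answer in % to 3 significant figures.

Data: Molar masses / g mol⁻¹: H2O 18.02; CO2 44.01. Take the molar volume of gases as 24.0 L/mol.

n(CO) = 17.40 / 24.0 = 0.7250 mol
n(H2O) = 24.70 / 18.02 = 1.371 mol
n/ν → CO: 0.7250, H2O: 1.371; CO is limiting.
theoretical n(CO2) = (1/1) × 0.7250 = 0.7250 mol → 31.91 g
% yield = 14.0 / 31.91 × 100 = 43.87 %

43.9 %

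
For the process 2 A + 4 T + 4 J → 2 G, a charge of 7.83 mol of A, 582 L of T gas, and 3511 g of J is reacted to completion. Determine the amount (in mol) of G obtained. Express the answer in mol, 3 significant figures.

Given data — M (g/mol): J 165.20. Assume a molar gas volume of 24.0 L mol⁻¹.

n(A) = 7.830 mol
n(T) = 582.0 / 24.0 = 24.25 mol
n(J) = 3511 / 165.20 = 21.25 mol
n/ν → A: 3.915, T: 6.063, J: 5.313; A is limiting.
n(G) = (2/2) × 7.830 = 7.830 mol

7.83 mol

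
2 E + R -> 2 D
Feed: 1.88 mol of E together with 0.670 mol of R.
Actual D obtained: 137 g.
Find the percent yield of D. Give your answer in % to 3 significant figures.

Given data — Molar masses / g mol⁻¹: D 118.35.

n(E) = 1.880 mol
n(R) = 0.6700 mol
n/ν for E = 1.880/2 = 0.9400
n/ν for R = 0.6700/1 = 0.6700
Smallest n/ν is R → limiting reagent.
theoretical n(D) = (2/1) × 0.6700 = 1.340 mol → 158.6 g
% yield = 137 / 158.6 × 100 = 86.38 %

86.4 %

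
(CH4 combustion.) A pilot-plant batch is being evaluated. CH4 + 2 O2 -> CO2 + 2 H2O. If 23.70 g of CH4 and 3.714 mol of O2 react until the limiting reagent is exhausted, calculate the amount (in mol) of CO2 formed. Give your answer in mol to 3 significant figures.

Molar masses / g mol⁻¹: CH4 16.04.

n(CH4) = 23.70 / 16.04 = 1.478 mol
n(O2) = 3.714 mol
n/ν → CH4: 1.478, O2: 1.857; CH4 is limiting.
n(CO2) = (1/1) × 1.478 = 1.478 mol

1.48 mol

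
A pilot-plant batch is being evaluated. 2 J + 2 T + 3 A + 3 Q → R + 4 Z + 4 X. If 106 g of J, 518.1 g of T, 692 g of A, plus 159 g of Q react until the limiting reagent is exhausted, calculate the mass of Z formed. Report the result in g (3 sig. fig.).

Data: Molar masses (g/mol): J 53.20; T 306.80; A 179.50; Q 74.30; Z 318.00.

907 g

n(J) = 106.0 / 53.20 = 1.992 mol
n(T) = 518.1 / 306.80 = 1.689 mol
n(A) = 692.0 / 179.50 = 3.855 mol
n(Q) = 159.0 / 74.30 = 2.140 mol
n/ν for J = 1.992/2 = 0.9960
n/ν for T = 1.689/2 = 0.8445
n/ν for A = 3.855/3 = 1.285
n/ν for Q = 2.140/3 = 0.7133
Smallest n/ν is Q → limiting reagent.
n(Z) = (4/3) × 2.140 = 2.853 mol
mass = 2.853 × 318.00 = 907.3 g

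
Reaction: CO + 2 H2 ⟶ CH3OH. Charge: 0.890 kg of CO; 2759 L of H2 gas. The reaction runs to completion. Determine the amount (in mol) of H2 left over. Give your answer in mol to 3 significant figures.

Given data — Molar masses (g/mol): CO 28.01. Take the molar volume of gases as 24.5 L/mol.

49.1 mol

n(CO) = 0.8900×1000 / 28.01 = 31.77 mol
n(H2) = 2759 / 24.5 = 112.6 mol
n/ν → CO: 31.77, H2: 56.30; CO is limiting.
H2 consumed = (2/1) × 31.77 = 63.54 mol
H2 remaining = 112.6 − 63.54 = 49.06 mol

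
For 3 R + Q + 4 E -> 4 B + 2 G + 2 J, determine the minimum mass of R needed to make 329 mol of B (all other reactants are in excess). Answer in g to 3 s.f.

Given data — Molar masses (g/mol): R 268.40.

66200 g

n(B) = 329.0 mol
n(R) = (3/4) × 329.0 = 246.8 mol
mass = 246.8 × 268.40 = 66240 g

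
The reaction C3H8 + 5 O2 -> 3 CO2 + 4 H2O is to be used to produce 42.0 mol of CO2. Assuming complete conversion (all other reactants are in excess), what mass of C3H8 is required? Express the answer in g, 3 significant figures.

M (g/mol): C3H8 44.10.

617 g

n(CO2) = 42.00 mol
n(C3H8) = (1/3) × 42.00 = 14.00 mol
mass = 14.00 × 44.10 = 617.4 g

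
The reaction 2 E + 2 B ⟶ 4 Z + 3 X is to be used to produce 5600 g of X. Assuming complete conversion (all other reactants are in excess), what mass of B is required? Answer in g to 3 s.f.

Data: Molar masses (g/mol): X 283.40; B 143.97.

1900 g

n(X) = 5600 / 283.40 = 19.76 mol
n(B) = (2/3) × 19.76 = 13.17 mol
mass = 13.17 × 143.97 = 1896 g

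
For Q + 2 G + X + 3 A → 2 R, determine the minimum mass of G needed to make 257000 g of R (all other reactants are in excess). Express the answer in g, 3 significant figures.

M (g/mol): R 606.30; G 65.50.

n(R) = 257000 / 606.30 = 423.9 mol
n(G) = (2/2) × 423.9 = 423.9 mol
mass = 423.9 × 65.50 = 27770 g

27800 g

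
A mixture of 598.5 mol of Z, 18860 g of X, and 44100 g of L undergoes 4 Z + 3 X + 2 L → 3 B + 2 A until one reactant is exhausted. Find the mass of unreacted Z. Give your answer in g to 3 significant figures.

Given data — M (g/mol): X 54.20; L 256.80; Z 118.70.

n(Z) = 598.5 mol
n(X) = 18860 / 54.20 = 348.0 mol
n(L) = 44100 / 256.80 = 171.7 mol
n/ν for Z = 598.5/4 = 149.6
n/ν for X = 348.0/3 = 116.0
n/ν for L = 171.7/2 = 85.85
Smallest n/ν is L → limiting reagent.
Z consumed = (4/2) × 171.7 = 343.4 mol
Z remaining = 598.5 − 343.4 = 255.1 mol
mass = 255.1 × 118.70 = 30280 g

30300 g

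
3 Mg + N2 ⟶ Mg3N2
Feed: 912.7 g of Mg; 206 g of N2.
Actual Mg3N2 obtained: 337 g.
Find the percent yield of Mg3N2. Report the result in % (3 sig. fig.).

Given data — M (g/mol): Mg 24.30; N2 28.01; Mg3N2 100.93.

n(Mg) = 912.7 / 24.30 = 37.56 mol
n(N2) = 206.0 / 28.01 = 7.355 mol
n/ν for Mg = 37.56/3 = 12.52
n/ν for N2 = 7.355/1 = 7.355
Smallest n/ν is N2 → limiting reagent.
theoretical n(Mg3N2) = (1/1) × 7.355 = 7.355 mol → 742.3 g
% yield = 337 / 742.3 × 100 = 45.40 %

45.4 %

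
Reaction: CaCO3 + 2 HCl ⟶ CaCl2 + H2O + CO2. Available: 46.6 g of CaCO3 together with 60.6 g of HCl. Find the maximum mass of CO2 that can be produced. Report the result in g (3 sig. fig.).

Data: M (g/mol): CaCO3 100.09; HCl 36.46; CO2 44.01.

20.5 g

n(CaCO3) = 46.60 / 100.09 = 0.4656 mol
n(HCl) = 60.60 / 36.46 = 1.662 mol
n/ν for CaCO3 = 0.4656/1 = 0.4656
n/ν for HCl = 1.662/2 = 0.8310
Smallest n/ν is CaCO3 → limiting reagent.
n(CO2) = (1/1) × 0.4656 = 0.4656 mol
mass = 0.4656 × 44.01 = 20.49 g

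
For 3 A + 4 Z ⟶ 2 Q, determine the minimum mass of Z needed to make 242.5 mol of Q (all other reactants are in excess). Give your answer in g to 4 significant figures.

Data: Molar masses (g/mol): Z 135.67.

n(Q) = 242.5 mol
n(Z) = (4/2) × 242.5 = 485.0 mol
mass = 485.0 × 135.67 = 65800 g

65800 g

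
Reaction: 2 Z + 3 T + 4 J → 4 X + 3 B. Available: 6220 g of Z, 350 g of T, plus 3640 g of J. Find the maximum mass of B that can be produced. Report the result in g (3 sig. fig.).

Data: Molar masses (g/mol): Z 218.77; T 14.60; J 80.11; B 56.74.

n(Z) = 6220 / 218.77 = 28.43 mol
n(T) = 350.0 / 14.60 = 23.97 mol
n(J) = 3640 / 80.11 = 45.44 mol
n/ν → Z: 14.22, T: 7.990, J: 11.36; T is limiting.
n(B) = (3/3) × 23.97 = 23.97 mol
mass = 23.97 × 56.74 = 1360 g

1360 g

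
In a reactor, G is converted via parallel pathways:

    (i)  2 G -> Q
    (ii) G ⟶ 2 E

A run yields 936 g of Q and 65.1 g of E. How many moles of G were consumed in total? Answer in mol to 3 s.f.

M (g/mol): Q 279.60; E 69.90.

n(Q) = 936 / 279.60 = 3.348 mol
n(E) = 65.1 / 69.90 = 0.9313 mol
n(G) via (i) = (2/1)×3.348 = 6.696 mol
n(G) via (ii) = (1/2)×0.9313 = 0.4657 mol
total n(G) = 6.696 + 0.4657 = 7.162 mol

7.16 mol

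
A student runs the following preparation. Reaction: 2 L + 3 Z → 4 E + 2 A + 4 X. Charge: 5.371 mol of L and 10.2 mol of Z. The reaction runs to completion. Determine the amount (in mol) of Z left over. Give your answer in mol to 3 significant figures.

n(L) = 5.371 mol
n(Z) = 10.20 mol
n/ν → L: 2.686, Z: 3.400; L is limiting.
Z consumed = (3/2) × 5.371 = 8.057 mol
Z remaining = 10.20 − 8.057 = 2.143 mol

2.14 mol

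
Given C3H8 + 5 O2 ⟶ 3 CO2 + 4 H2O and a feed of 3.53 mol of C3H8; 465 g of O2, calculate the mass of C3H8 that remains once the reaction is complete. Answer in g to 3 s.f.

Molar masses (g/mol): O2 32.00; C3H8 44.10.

27.5 g

n(C3H8) = 3.530 mol
n(O2) = 465.0 / 32.00 = 14.53 mol
n/ν → C3H8: 3.530, O2: 2.906; O2 is limiting.
C3H8 consumed = (1/5) × 14.53 = 2.906 mol
C3H8 remaining = 3.530 − 2.906 = 0.6240 mol
mass = 0.6240 × 44.10 = 27.52 g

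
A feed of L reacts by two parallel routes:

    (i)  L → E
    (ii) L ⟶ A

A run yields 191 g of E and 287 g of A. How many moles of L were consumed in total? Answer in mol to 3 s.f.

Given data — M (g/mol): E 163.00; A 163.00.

2.93 mol

n(E) = 191 / 163.00 = 1.172 mol
n(A) = 287 / 163.00 = 1.761 mol
n(L) via (i) = (1/1)×1.172 = 1.172 mol
n(L) via (ii) = (1/1)×1.761 = 1.761 mol
total n(L) = 1.172 + 1.761 = 2.933 mol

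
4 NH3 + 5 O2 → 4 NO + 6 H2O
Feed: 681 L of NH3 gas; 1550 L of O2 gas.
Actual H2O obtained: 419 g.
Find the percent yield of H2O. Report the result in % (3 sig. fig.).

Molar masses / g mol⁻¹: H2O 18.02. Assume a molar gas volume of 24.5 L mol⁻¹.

n(NH3) = 681.0 / 24.5 = 27.80 mol
n(O2) = 1550 / 24.5 = 63.27 mol
n/ν → NH3: 6.950, O2: 12.65; NH3 is limiting.
theoretical n(H2O) = (6/4) × 27.80 = 41.70 mol → 751.4 g
% yield = 419 / 751.4 × 100 = 55.76 %

55.8 %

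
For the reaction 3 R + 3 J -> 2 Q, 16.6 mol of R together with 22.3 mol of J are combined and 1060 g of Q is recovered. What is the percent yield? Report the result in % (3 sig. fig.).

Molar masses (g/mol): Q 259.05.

n(R) = 16.60 mol
n(J) = 22.30 mol
n/ν → R: 5.533, J: 7.433; R is limiting.
theoretical n(Q) = (2/3) × 16.60 = 11.07 mol → 2868 g
% yield = 1060 / 2868 × 100 = 36.96 %

37.0 %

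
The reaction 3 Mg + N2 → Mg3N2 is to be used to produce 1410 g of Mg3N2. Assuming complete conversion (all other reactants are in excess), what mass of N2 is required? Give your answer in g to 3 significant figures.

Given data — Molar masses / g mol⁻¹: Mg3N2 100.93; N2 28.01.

n(Mg3N2) = 1410 / 100.93 = 13.97 mol
n(N2) = (1/1) × 13.97 = 13.97 mol
mass = 13.97 × 28.01 = 391.3 g

391 g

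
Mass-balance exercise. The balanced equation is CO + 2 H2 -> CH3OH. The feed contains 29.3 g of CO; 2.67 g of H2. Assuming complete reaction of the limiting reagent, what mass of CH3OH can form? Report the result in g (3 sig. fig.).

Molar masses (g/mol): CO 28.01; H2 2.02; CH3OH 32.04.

n(CO) = 29.30 / 28.01 = 1.046 mol
n(H2) = 2.670 / 2.02 = 1.322 mol
n/ν → CO: 1.046, H2: 0.6610; H2 is limiting.
n(CH3OH) = (1/2) × 1.322 = 0.6610 mol
mass = 0.6610 × 32.04 = 21.18 g

21.2 g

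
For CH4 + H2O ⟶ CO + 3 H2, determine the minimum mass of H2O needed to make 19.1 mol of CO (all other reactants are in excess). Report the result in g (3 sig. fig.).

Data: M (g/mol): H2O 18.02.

n(CO) = 19.10 mol
n(H2O) = (1/1) × 19.10 = 19.10 mol
mass = 19.10 × 18.02 = 344.2 g

344 g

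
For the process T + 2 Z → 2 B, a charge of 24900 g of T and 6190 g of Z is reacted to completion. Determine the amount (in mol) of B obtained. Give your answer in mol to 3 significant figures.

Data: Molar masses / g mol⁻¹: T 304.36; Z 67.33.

n(T) = 24900 / 304.36 = 81.81 mol
n(Z) = 6190 / 67.33 = 91.94 mol
n/ν for T = 81.81/1 = 81.81
n/ν for Z = 91.94/2 = 45.97
Smallest n/ν is Z → limiting reagent.
n(B) = (2/2) × 91.94 = 91.94 mol

91.9 mol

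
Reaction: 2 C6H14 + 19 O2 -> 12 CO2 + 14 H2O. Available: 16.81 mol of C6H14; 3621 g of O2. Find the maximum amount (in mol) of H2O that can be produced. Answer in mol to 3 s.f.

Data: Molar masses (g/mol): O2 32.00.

n(C6H14) = 16.81 mol
n(O2) = 3621 / 32.00 = 113.2 mol
n/ν for C6H14 = 16.81/2 = 8.405
n/ν for O2 = 113.2/19 = 5.958
Smallest n/ν is O2 → limiting reagent.
n(H2O) = (14/19) × 113.2 = 83.41 mol

83.4 mol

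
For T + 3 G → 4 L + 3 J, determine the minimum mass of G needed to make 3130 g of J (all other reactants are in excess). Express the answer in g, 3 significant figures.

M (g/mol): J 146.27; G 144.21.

3090 g

n(J) = 3130 / 146.27 = 21.40 mol
n(G) = (3/3) × 21.40 = 21.40 mol
mass = 21.40 × 144.21 = 3086 g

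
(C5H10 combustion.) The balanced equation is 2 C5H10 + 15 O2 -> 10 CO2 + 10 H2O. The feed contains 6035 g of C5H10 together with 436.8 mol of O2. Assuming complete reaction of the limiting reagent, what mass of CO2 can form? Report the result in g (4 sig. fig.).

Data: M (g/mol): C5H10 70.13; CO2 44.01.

12820 g

n(C5H10) = 6035 / 70.13 = 86.05 mol
n(O2) = 436.8 mol
n/ν for C5H10 = 86.05/2 = 43.03
n/ν for O2 = 436.8/15 = 29.12
Smallest n/ν is O2 → limiting reagent.
n(CO2) = (10/15) × 436.8 = 291.2 mol
mass = 291.2 × 44.01 = 12820 g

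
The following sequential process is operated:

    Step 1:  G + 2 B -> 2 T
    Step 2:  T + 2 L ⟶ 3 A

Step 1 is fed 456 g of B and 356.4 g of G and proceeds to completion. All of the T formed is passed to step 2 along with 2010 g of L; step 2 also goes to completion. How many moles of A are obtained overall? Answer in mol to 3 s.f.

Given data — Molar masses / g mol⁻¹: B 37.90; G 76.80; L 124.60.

Step 1:
n(B) = 456.0 / 37.90 = 12.03 mol
n(G) = 356.4 / 76.80 = 4.641 mol
n/ν for B = 12.03/2 = 6.015
n/ν for G = 4.641/1 = 4.641
Smallest n/ν is G → limiting reagent.
n(T) produced = (2/1) × 4.641 = 9.282 mol
Step 2:
n(T) available = 9.282 mol
n(L) = 2010 / 124.60 = 16.13 mol
n/ν for T = 9.282/1 = 9.282
n/ν for L = 16.13/2 = 8.065
Smallest n/ν is L → limiting reagent.
n(A) = (3/2) × 16.13 = 24.20 mol

24.2 mol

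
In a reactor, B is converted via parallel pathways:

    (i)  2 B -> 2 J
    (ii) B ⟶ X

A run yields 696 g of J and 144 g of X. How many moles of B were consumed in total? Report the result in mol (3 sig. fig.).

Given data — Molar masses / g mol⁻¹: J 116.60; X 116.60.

7.20 mol

n(J) = 696 / 116.60 = 5.969 mol
n(X) = 144 / 116.60 = 1.235 mol
n(B) via (i) = (2/2)×5.969 = 5.969 mol
n(B) via (ii) = (1/1)×1.235 = 1.235 mol
total n(B) = 5.969 + 1.235 = 7.204 mol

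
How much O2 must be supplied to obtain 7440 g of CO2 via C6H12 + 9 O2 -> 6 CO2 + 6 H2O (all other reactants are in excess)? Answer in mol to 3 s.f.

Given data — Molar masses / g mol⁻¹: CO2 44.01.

n(CO2) = 7440 / 44.01 = 169.1 mol
n(O2) = (9/6) × 169.1 = 253.7 mol

254 mol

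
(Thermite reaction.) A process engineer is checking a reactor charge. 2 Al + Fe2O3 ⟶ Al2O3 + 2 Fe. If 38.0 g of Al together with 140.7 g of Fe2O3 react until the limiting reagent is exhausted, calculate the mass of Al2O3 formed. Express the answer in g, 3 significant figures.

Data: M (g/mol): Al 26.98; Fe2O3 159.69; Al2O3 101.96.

71.8 g

n(Al) = 38.00 / 26.98 = 1.408 mol
n(Fe2O3) = 140.7 / 159.69 = 0.8811 mol
n/ν for Al = 1.408/2 = 0.7040
n/ν for Fe2O3 = 0.8811/1 = 0.8811
Smallest n/ν is Al → limiting reagent.
n(Al2O3) = (1/2) × 1.408 = 0.7040 mol
mass = 0.7040 × 101.96 = 71.78 g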